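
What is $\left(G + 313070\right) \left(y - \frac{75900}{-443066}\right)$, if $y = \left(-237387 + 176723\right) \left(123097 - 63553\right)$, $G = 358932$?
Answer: $- \frac{537747058296517924356}{221533} \approx -2.4274 \cdot 10^{15}$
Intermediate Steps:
$y = -3612177216$ ($y = \left(-60664\right) 59544 = -3612177216$)
$\left(G + 313070\right) \left(y - \frac{75900}{-443066}\right) = \left(358932 + 313070\right) \left(-3612177216 - \frac{75900}{-443066}\right) = 672002 \left(-3612177216 - - \frac{37950}{221533}\right) = 672002 \left(-3612177216 + \frac{37950}{221533}\right) = 672002 \left(- \frac{800216455154178}{221533}\right) = - \frac{537747058296517924356}{221533}$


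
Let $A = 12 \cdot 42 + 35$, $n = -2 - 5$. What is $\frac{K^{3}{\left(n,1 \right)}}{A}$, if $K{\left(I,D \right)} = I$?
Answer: $- \frac{7}{11} \approx -0.63636$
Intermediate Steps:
$n = -7$
$A = 539$ ($A = 504 + 35 = 539$)
$\frac{K^{3}{\left(n,1 \right)}}{A} = \frac{\left(-7\right)^{3}}{539} = \left(-343\right) \frac{1}{539} = - \frac{7}{11}$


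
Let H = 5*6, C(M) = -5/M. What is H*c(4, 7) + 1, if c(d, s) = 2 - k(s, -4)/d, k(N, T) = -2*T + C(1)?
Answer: 77/2 ≈ 38.500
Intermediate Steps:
H = 30
k(N, T) = -5 - 2*T (k(N, T) = -2*T - 5/1 = -2*T - 5*1 = -2*T - 5 = -5 - 2*T)
c(d, s) = 2 - 3/d (c(d, s) = 2 - (-5 - 2*(-4))/d = 2 - (-5 + 8)/d = 2 - 3/d)
H*c(4, 7) + 1 = 30*(2 - 3/4) + 1 = 30*(2 - 3*¼) + 1 = 30*(2 - ¾) + 1 = 30*(5/4) + 1 = 75/2 + 1 = 77/2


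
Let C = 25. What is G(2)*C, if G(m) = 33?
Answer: 825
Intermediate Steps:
G(2)*C = 33*25 = 825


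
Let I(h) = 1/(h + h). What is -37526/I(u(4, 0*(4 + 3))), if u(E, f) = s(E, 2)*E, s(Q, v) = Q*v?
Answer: -2401664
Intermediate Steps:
u(E, f) = 2*E² (u(E, f) = (E*2)*E = (2*E)*E = 2*E²)
I(h) = 1/(2*h)
-37526/I(u(4, 0*(4 + 3))) = -37526/(1/(2*((2*4²)))) = -37526/(1/(2*((2*16)))) = -37526/((½)/32) = -37526/((½)*(1/32)) = -37526/1/64 = -37526*64 = -2401664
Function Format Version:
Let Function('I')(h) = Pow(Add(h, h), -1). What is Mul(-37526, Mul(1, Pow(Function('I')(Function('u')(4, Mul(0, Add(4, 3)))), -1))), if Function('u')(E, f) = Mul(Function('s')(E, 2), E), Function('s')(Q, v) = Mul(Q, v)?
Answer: -2401664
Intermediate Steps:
Function('u')(E, f) = Mul(2, Pow(E, 2)) (Function('u')(E, f) = Mul(Mul(E, 2), E) = Mul(Mul(2, E), E) = Mul(2, Pow(E, 2)))
Function('I')(h) = Mul(Rational(1, 2), Pow(h, -1)) (Function('I')(h) = Pow(Mul(2, h), -1) = Mul(Rational(1, 2), Pow(h, -1)))
Mul(-37526, Mul(1, Pow(Function('I')(Function('u')(4, Mul(0, Add(4, 3)))), -1))) = Mul(-37526, Mul(1, Pow(Mul(Rational(1, 2), Pow(Mul(2, Pow(4, 2)), -1)), -1))) = Mul(-37526, Mul(1, Pow(Mul(Rational(1, 2), Pow(Mul(2, 16), -1)), -1))) = Mul(-37526, Mul(1, Pow(Mul(Rational(1, 2), Pow(32, -1)), -1))) = Mul(-37526, Mul(1, Pow(Mul(Rational(1, 2), Rational(1, 32)), -1))) = Mul(-37526, Mul(1, Pow(Rational(1, 64), -1))) = Mul(-37526, Mul(1, 64)) = Mul(-37526, 64) = -2401664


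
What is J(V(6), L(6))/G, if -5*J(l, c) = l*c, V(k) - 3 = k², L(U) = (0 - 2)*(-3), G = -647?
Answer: 234/3235 ≈ 0.072334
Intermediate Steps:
L(U) = 6 (L(U) = -2*(-3) = 6)
V(k) = 3 + k²
J(l, c) = -c*l/5 (J(l, c) = -l*c/5 = -c*l/5)
J(V(6), L(6))/G = -⅕*6*(3 + 6²)/(-647) = -⅕*6*(3 + 36)*(-1/647) = -⅕*6*39*(-1/647) = -234/5*(-1/647) = 234/3235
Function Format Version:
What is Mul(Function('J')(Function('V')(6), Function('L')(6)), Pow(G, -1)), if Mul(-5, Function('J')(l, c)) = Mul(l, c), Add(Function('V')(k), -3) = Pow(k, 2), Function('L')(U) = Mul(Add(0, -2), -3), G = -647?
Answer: Rational(234, 3235) ≈ 0.072334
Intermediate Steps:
Function('L')(U) = 6 (Function('L')(U) = Mul(-2, -3) = 6)
Function('V')(k) = Add(3, Pow(k, 2))
Function('J')(l, c) = Mul(Rational(-1, 5), c, l) (Function('J')(l, c) = Mul(Rational(-1, 5), Mul(l, c)) = Mul(Rational(-1, 5), Mul(c, l)) = Mul(Rational(-1, 5), c, l))
Mul(Function('J')(Function('V')(6), Function('L')(6)), Pow(G, -1)) = Mul(Mul(Rational(-1, 5), 6, Add(3, Pow(6, 2))), Pow(-647, -1)) = Mul(Mul(Rational(-1, 5), 6, Add(3, 36)), Rational(-1, 647)) = Mul(Mul(Rational(-1, 5), 6, 39), Rational(-1, 647)) = Mul(Rational(-234, 5), Rational(-1, 647)) = Rational(234, 3235)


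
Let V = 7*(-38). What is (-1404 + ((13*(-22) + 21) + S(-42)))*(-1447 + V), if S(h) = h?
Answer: 2930943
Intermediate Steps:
V = -266
(-1404 + ((13*(-22) + 21) + S(-42)))*(-1447 + V) = (-1404 + ((13*(-22) + 21) - 42))*(-1447 - 266) = (-1404 + ((-286 + 21) - 42))*(-1713) = (-1404 + (-265 - 42))*(-1713) = (-1404 - 307)*(-1713) = -1711*(-1713) = 2930943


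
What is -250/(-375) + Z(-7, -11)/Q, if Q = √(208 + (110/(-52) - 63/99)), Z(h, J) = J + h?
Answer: ⅔ - 6*√16788486/19567 ≈ -0.58975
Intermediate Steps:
Q = √16788486/286 (Q = √(208 + (110*(-1/52) - 63*1/99)) = √(208 + (-55/26 - 7/11)) = √(208 - 787/286) = √(58701/286) = √16788486/286 ≈ 14.326)
-250/(-375) + Z(-7, -11)/Q = -250/(-375) + (-11 - 7)/((√16788486/286)) = -250*(-1/375) - 6*√16788486/19567 = ⅔ - 6*√16788486/19567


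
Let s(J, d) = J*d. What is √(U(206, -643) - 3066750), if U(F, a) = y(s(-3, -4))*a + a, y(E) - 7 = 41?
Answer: I*√3098257 ≈ 1760.2*I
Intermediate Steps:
y(E) = 48 (y(E) = 7 + 41 = 48)
U(F, a) = 49*a (U(F, a) = 48*a + a = 49*a)
√(U(206, -643) - 3066750) = √(49*(-643) - 3066750) = √(-31507 - 3066750) = √(-3098257) = I*√3098257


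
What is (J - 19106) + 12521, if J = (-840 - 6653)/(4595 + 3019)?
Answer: -50145683/7614 ≈ -6586.0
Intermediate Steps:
J = -7493/7614 ≈ -0.98411
(J - 19106) + 12521 = (-7493/7614 - 19106) + 12521 = -145480577/7614 + 12521 = -50145683/7614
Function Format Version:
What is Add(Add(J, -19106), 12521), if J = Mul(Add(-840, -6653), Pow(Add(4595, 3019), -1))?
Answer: Rational(-50145683, 7614) ≈ -6586.0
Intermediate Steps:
J = Rational(-7493, 7614) (J = Mul(-7493, Pow(7614, -1)) = Mul(-7493, Rational(1, 7614)) = Rational(-7493, 7614) ≈ -0.98411)
Add(Add(J, -19106), 12521) = Add(Add(Rational(-7493, 7614), -19106), 12521) = Add(Rational(-145480577, 7614), 12521) = Rational(-50145683, 7614)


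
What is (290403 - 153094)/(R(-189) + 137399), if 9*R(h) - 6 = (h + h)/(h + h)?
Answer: 1235781/1236598 ≈ 0.99934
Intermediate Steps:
R(h) = 7/9 (R(h) = 2/3 + ((h + h)/(h + h))/9 = 2/3 + ((2*h)/((2*h)))/9 = 2/3 + ((2*h)*(1/(2*h)))/9 = 2/3 + (1/9)*1 = 2/3 + 1/9 = 7/9)
(290403 - 153094)/(R(-189) + 137399) = (290403 - 153094)/(7/9 + 137399) = 137309/(1236598/9) = 137309*(9/1236598) = 1235781/1236598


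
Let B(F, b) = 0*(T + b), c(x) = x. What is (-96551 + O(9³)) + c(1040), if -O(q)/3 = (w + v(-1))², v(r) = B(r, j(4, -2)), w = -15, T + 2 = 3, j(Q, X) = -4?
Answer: -96186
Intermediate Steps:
T = 1 (T = -2 + 3 = 1)
B(F, b) = 0 (B(F, b) = 0*(1 + b) = 0)
v(r) = 0
O(q) = -675 (O(q) = -3*(-15 + 0)² = -3*(-15)² = -3*225 = -675)
(-96551 + O(9³)) + c(1040) = (-96551 - 675) + 1040 = -97226 + 1040 = -96186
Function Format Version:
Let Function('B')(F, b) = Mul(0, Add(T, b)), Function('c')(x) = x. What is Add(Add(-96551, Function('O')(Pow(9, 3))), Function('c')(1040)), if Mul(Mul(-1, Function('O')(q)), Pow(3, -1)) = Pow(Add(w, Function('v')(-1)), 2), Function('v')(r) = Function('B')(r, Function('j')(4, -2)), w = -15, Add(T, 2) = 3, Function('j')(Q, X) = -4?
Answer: -96186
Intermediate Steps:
T = 1 (T = Add(-2, 3) = 1)
Function('B')(F, b) = 0 (Function('B')(F, b) = Mul(0, Add(1, b)) = 0)
Function('v')(r) = 0
Function('O')(q) = -675 (Function('O')(q) = Mul(-3, Pow(Add(-15, 0), 2)) = Mul(-3, Pow(-15, 2)) = Mul(-3, 225) = -675)
Add(Add(-96551, Function('O')(Pow(9, 3))), Function('c')(1040)) = Add(Add(-96551, -675), 1040) = Add(-97226, 1040) = -96186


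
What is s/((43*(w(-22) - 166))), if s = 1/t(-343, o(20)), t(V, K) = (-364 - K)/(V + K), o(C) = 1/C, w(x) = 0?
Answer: -6859/51971778 ≈ -0.00013198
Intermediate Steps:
t(V, K) = (-364 - K)/(K + V)
s = 6859/7281 (s = 1/((-364 - 1/20)/(1/20 - 343)) = 1/((-364 - 1*1/20)/(1/20 - 343)) = 1/((-364 - 1/20)/(-6859/20)) = 1/(-20/6859*(-7281/20)) = 1/(7281/6859) = 6859/7281 ≈ 0.94204)
s/((43*(w(-22) - 166))) = 6859/(7281*((43*(0 - 166)))) = 6859/(7281*((43*(-166)))) = (6859/7281)/(-7138) = (6859/7281)*(-1/7138) = -6859/51971778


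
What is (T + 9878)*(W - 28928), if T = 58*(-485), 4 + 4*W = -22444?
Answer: 630424080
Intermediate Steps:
W = -5612 (W = -1 + (1/4)*(-22444) = -1 - 5611 = -5612)
T = -28130
(T + 9878)*(W - 28928) = (-28130 + 9878)*(-5612 - 28928) = -18252*(-34540) = 630424080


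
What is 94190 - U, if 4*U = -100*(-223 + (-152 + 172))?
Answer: 89115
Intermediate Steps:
U = 5075 (U = (-100*(-223 + (-152 + 172)))/4 = (-100*(-223 + 20))/4 = (-100*(-203))/4 = (¼)*20300 = 5075)
94190 - U = 94190 - 1*5075 = 94190 - 5075 = 89115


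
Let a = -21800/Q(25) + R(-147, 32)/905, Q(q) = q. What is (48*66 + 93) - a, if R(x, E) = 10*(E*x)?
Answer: 757481/181 ≈ 4185.0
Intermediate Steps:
R(x, E) = 10*E*x
a = -167240/181 (a = -21800/25 + (10*32*(-147))/905 = -21800*1/25 - 47040*1/905 = -872 - 9408/181 = -167240/181 ≈ -923.98)
(48*66 + 93) - a = (48*66 + 93) - 1*(-167240/181) = (3168 + 93) + 167240/181 = 3261 + 167240/181 = 757481/181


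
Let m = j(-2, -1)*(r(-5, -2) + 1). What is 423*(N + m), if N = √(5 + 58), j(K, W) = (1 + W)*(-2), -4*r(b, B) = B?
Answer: 1269*√7 ≈ 3357.5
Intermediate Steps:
r(b, B) = -B/4
j(K, W) = -2 - 2*W
N = 3*√7 (N = √63 = 3*√7 ≈ 7.9373)
m = 0 (m = (-2 - 2*(-1))*(-¼*(-2) + 1) = (-2 + 2)*(½ + 1) = 0*(3/2) = 0)
423*(N + m) = 423*(3*√7 + 0) = 423*(3*√7) = 1269*√7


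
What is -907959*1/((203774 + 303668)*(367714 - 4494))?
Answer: -69843/14177929480 ≈ -4.9262e-6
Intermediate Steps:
-907959*1/((203774 + 303668)*(367714 - 4494)) = -907959/(507442*363220) = -907959/184313083240 = -907959*1/184313083240 = -69843/14177929480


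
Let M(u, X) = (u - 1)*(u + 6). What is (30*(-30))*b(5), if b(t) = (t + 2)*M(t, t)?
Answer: -277200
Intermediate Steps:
M(u, X) = (-1 + u)*(6 + u)
b(t) = (2 + t)*(-6 + t**2 + 5*t) (b(t) = (t + 2)*(-6 + t**2 + 5*t) = (2 + t)*(-6 + t**2 + 5*t))
(30*(-30))*b(5) = (30*(-30))*((2 + 5)*(-6 + 5**2 + 5*5)) = -6300*(-6 + 25 + 25) = -6300*44 = -900*308 = -277200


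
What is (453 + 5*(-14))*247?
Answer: 94601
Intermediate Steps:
(453 + 5*(-14))*247 = (453 - 70)*247 = 383*247 = 94601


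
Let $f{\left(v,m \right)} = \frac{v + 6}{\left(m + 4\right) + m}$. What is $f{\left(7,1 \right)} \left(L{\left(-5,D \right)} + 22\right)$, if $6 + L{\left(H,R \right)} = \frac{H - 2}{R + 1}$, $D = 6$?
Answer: $\frac{65}{2} \approx 32.5$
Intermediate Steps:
$L{\left(H,R \right)} = -6 + \frac{-2 + H}{1 + R}$ ($L{\left(H,R \right)} = -6 + \frac{H - 2}{R + 1} = -6 + \frac{-2 + H}{1 + R}$)
$f{\left(v,m \right)} = \frac{6 + v}{4 + 2 m}$ ($f{\left(v,m \right)} = \frac{6 + v}{\left(4 + m\right) + m} = \frac{6 + v}{4 + 2 m}$)
$f{\left(7,1 \right)} \left(L{\left(-5,D \right)} + 22\right) = \frac{6 + 7}{2 \left(2 + 1\right)} \left(\frac{-8 - 5 - 36}{1 + 6} + 22\right) = \frac{1}{2} \cdot \frac{1}{3} \cdot 13 \left(\frac{-8 - 5 - 36}{7} + 22\right) = \frac{1}{2} \cdot \frac{1}{3} \cdot 13 \left(\frac{1}{7} \left(-49\right) + 22\right) = \frac{13 \left(-7 + 22\right)}{6} = \frac{13}{6} \cdot 15 = \frac{65}{2}$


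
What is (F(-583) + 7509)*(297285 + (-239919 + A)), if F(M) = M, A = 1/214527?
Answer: 85235206045658/214527 ≈ 3.9732e+8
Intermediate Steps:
A = 1/214527 ≈ 4.6614e-6
(F(-583) + 7509)*(297285 + (-239919 + A)) = (-583 + 7509)*(297285 + (-239919 + 1/214527)) = 6926*(297285 - 51469103312/214527) = 6926*(12306555883/214527) = 85235206045658/214527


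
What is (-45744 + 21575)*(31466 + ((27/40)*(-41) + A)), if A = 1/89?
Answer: -2705006008613/3560 ≈ -7.5983e+8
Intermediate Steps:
A = 1/89 ≈ 0.011236
(-45744 + 21575)*(31466 + ((27/40)*(-41) + A)) = (-45744 + 21575)*(31466 + ((27/40)*(-41) + 1/89)) = -24169*(31466 + ((27*(1/40))*(-41) + 1/89)) = -24169*(31466 + ((27/40)*(-41) + 1/89)) = -24169*(31466 + (-1107/40 + 1/89)) = -24169*(31466 - 98483/3560) = -24169*111920477/3560 = -2705006008613/3560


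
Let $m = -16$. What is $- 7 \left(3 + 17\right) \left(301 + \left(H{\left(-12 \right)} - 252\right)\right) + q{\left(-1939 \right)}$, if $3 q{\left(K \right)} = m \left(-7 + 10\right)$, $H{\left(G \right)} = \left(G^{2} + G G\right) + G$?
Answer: $-45516$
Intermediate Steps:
$H{\left(G \right)} = G + 2 G^{2}$ ($H{\left(G \right)} = \left(G^{2} + G^{2}\right) + G = 2 G^{2} + G = G + 2 G^{2}$)
$q{\left(K \right)} = -16$ ($q{\left(K \right)} = \frac{\left(-16\right) \left(-7 + 10\right)}{3} = \frac{\left(-16\right) 3}{3} = \frac{1}{3} \left(-48\right) = -16$)
$- 7 \left(3 + 17\right) \left(301 + \left(H{\left(-12 \right)} - 252\right)\right) + q{\left(-1939 \right)} = - 7 \left(3 + 17\right) \left(301 - \left(252 + 12 \left(1 + 2 \left(-12\right)\right)\right)\right) - 16 = \left(-7\right) 20 \left(301 - \left(252 + 12 \left(1 - 24\right)\right)\right) - 16 = - 140 \left(301 - -24\right) - 16 = - 140 \left(301 + \left(276 - 252\right)\right) - 16 = - 140 \left(301 + 24\right) - 16 = \left(-140\right) 325 - 16 = -45500 - 16 = -45516$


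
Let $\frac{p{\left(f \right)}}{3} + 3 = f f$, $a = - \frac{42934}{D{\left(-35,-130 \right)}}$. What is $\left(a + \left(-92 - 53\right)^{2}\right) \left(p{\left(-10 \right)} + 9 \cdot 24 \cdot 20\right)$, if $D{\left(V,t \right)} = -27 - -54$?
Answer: $\frac{806526917}{9} \approx 8.9614 \cdot 10^{7}$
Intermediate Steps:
$D{\left(V,t \right)} = 27$ ($D{\left(V,t \right)} = -27 + 54 = 27$)
$a = - \frac{42934}{27} \approx -1590.1$
$p{\left(f \right)} = -9 + 3 f^{2}$ ($p{\left(f \right)} = -9 + 3 f f = -9 + 3 f^{2}$)
$\left(a + \left(-92 - 53\right)^{2}\right) \left(p{\left(-10 \right)} + 9 \cdot 24 \cdot 20\right) = \left(- \frac{42934}{27} + \left(-92 - 53\right)^{2}\right) \left(\left(-9 + 3 \left(-10\right)^{2}\right) + 9 \cdot 24 \cdot 20\right) = \left(- \frac{42934}{27} + \left(-145\right)^{2}\right) \left(\left(-9 + 3 \cdot 100\right) + 216 \cdot 20\right) = \left(- \frac{42934}{27} + 21025\right) \left(\left(-9 + 300\right) + 4320\right) = \frac{524741 \left(291 + 4320\right)}{27} = \frac{524741}{27} \cdot 4611 = \frac{806526917}{9}$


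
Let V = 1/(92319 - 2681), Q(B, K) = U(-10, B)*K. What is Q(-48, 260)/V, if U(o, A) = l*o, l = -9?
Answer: 2097529200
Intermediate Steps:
U(o, A) = -9*o
Q(B, K) = 90*K (Q(B, K) = (-9*(-10))*K = 90*K)
V = 1/89638 ≈ 1.1156e-5
Q(-48, 260)/V = (90*260)/(1/89638) = 23400*89638 = 2097529200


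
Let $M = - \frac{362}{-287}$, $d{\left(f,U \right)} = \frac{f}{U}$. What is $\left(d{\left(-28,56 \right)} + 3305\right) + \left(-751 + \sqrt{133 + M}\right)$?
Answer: $\frac{5107}{2} + \frac{\sqrt{11058971}}{287} \approx 2565.1$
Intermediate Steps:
$M = \frac{362}{287}$ ($M = \left(-362\right) \left(- \frac{1}{287}\right) = \frac{362}{287} \approx 1.2613$)
$\left(d{\left(-28,56 \right)} + 3305\right) + \left(-751 + \sqrt{133 + M}\right) = \left(- \frac{28}{56} + 3305\right) - \left(751 - \sqrt{133 + \frac{362}{287}}\right) = \left(\left(-28\right) \frac{1}{56} + 3305\right) - \left(751 - \sqrt{\frac{38533}{287}}\right) = \left(- \frac{1}{2} + 3305\right) - \left(751 - \frac{\sqrt{11058971}}{287}\right) = \frac{6609}{2} - \left(751 - \frac{\sqrt{11058971}}{287}\right) = \frac{5107}{2} + \frac{\sqrt{11058971}}{287}$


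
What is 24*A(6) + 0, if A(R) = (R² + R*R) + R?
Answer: 1872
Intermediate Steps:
A(R) = R + 2*R² (A(R) = (R² + R²) + R = 2*R² + R = R + 2*R²)
24*A(6) + 0 = 24*(6*(1 + 2*6)) + 0 = 24*(6*(1 + 12)) + 0 = 24*(6*13) + 0 = 24*78 + 0 = 1872 + 0 = 1872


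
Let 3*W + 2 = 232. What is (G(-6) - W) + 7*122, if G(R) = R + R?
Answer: 2296/3 ≈ 765.33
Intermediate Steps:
W = 230/3 (W = -⅔ + (⅓)*232 = -⅔ + 232/3 = 230/3 ≈ 76.667)
G(R) = 2*R
(G(-6) - W) + 7*122 = (2*(-6) - 1*230/3) + 7*122 = (-12 - 230/3) + 854 = -266/3 + 854 = 2296/3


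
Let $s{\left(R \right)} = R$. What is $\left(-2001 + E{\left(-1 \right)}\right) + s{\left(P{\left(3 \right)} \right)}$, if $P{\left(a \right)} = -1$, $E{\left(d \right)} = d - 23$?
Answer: $-2026$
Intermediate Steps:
$E{\left(d \right)} = -23 + d$ ($E{\left(d \right)} = d - 23 = -23 + d$)
$\left(-2001 + E{\left(-1 \right)}\right) + s{\left(P{\left(3 \right)} \right)} = \left(-2001 - 24\right) - 1 = -2025 - 1 = -2026$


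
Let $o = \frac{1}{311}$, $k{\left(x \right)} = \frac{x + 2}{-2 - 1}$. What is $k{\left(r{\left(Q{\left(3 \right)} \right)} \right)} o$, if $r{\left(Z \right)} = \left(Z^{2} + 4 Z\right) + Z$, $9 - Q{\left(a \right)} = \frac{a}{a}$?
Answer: $- \frac{106}{933} \approx -0.11361$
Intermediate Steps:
$Q{\left(a \right)} = 8$ ($Q{\left(a \right)} = 9 - \frac{a}{a} = 9 - 1 = 8$)
$r{\left(Z \right)} = Z^{2} + 5 Z$
$k{\left(x \right)} = - \frac{2}{3} - \frac{x}{3}$ ($k{\left(x \right)} = \frac{2 + x}{-3} = \left(2 + x\right) \left(- \frac{1}{3}\right) = - \frac{2}{3} - \frac{x}{3}$)
$o = \frac{1}{311} \approx 0.0032154$
$k{\left(r{\left(Q{\left(3 \right)} \right)} \right)} o = \left(- \frac{2}{3} - \frac{8 \left(5 + 8\right)}{3}\right) \frac{1}{311} = \left(- \frac{2}{3} - \frac{8 \cdot 13}{3}\right) \frac{1}{311} = \left(- \frac{2}{3} - \frac{104}{3}\right) \frac{1}{311} = \left(- \frac{106}{3}\right) \frac{1}{311} = - \frac{106}{933}$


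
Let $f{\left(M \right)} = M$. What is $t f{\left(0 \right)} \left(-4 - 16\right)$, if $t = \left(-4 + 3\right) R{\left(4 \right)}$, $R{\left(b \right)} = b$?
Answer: $0$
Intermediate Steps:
$t = -4$ ($t = \left(-4 + 3\right) 4 = \left(-1\right) 4 = -4$)
$t f{\left(0 \right)} \left(-4 - 16\right) = \left(-4\right) 0 \left(-4 - 16\right) = 0 \left(-4 - 16\right) = 0 \left(-20\right) = 0$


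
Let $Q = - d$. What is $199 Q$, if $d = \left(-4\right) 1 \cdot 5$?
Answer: $3980$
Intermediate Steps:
$d = -20$ ($d = \left(-4\right) 5 = -20$)
$Q = 20$ ($Q = \left(-1\right) \left(-20\right) = 20$)
$199 Q = 199 \cdot 20 = 3980$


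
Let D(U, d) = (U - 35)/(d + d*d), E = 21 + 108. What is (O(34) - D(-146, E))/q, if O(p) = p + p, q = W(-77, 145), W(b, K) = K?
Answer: 39329/83850 ≈ 0.46904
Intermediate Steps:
q = 145
O(p) = 2*p
E = 129
D(U, d) = (-35 + U)/(d + d²)
(O(34) - D(-146, E))/q = (2*34 - (-35 - 146)/(129*(1 + 129)))/145 = (68 - (-181)/(129*130))*(1/145) = (68 - 1*(-181/16770))*(1/145) = (68 + 181/16770)*(1/145) = (1140541/16770)*(1/145) = 39329/83850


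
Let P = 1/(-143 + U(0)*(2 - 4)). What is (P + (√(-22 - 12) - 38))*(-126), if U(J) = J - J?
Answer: 684810/143 - 126*I*√34 ≈ 4788.9 - 734.7*I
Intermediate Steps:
U(J) = 0
P = -1/143 (P = 1/(-143 + 0*(2 - 4)) = 1/(-143 + 0*(-2)) = 1/(-143 + 0) = 1/(-143) = -1/143 ≈ -0.0069930)
(P + (√(-22 - 12) - 38))*(-126) = (-1/143 + (√(-22 - 12) - 38))*(-126) = (-1/143 + (√(-34) - 38))*(-126) = (-1/143 + (I*√34 - 38))*(-126) = (-1/143 + (-38 + I*√34))*(-126) = (-5435/143 + I*√34)*(-126) = 684810/143 - 126*I*√34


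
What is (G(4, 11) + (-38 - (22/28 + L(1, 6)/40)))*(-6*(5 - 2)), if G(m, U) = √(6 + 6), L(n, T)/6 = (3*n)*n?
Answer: 49437/70 - 36*√3 ≈ 643.89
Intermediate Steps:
L(n, T) = 18*n² (L(n, T) = 6*((3*n)*n) = 6*(3*n²) = 18*n²)
G(m, U) = 2*√3 (G(m, U) = √12 = 2*√3)
(G(4, 11) + (-38 - (22/28 + L(1, 6)/40)))*(-6*(5 - 2)) = (2*√3 + (-38 - (22/28 + (18*1²)/40)))*(-6*(5 - 2)) = (2*√3 + (-38 - (22*(1/28) + (18*1)*(1/40))))*(-6*3) = (2*√3 + (-38 - (11/14 + 18*(1/40))))*(-18) = (2*√3 + (-38 - (11/14 + 9/20)))*(-18) = (2*√3 + (-38 - 1*173/140))*(-18) = (2*√3 + (-38 - 173/140))*(-18) = (2*√3 - 5493/140)*(-18) = (-5493/140 + 2*√3)*(-18) = 49437/70 - 36*√3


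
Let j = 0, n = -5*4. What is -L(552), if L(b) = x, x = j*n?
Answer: 0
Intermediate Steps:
n = -20
x = 0 (x = 0*(-20) = 0)
L(b) = 0
-L(552) = -1*0 = 0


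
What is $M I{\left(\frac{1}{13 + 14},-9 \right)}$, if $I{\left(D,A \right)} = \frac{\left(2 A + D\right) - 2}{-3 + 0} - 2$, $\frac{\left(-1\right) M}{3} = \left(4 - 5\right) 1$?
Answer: $\frac{377}{27} \approx 13.963$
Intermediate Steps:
$M = 3$ ($M = - 3 \left(4 - 5\right) 1 = - 3 \left(\left(-1\right) 1\right) = \left(-3\right) \left(-1\right) = 3$)
$I{\left(D,A \right)} = - \frac{4}{3} - \frac{2 A}{3} - \frac{D}{3}$ ($I{\left(D,A \right)} = \frac{\left(D + 2 A\right) - 2}{-3} - 2 = \left(-2 + D + 2 A\right) \left(- \frac{1}{3}\right) - 2 = \left(\frac{2}{3} - \frac{2 A}{3} - \frac{D}{3}\right) - 2 = - \frac{4}{3} - \frac{2 A}{3} - \frac{D}{3}$)
$M I{\left(\frac{1}{13 + 14},-9 \right)} = 3 \left(- \frac{4}{3} - -6 - \frac{1}{3 \left(13 + 14\right)}\right) = 3 \left(- \frac{4}{3} + 6 - \frac{1}{3 \cdot 27}\right) = 3 \left(- \frac{4}{3} + 6 - \frac{1}{81}\right) = 3 \cdot \frac{377}{81} = \frac{377}{27}$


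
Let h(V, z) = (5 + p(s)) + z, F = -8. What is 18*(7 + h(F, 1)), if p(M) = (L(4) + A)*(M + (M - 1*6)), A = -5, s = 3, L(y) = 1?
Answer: 234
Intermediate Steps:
p(M) = 24 - 8*M (p(M) = (1 - 5)*(M + (M - 1*6)) = -4*(M + (M - 6)) = -4*(M + (-6 + M)) = -4*(-6 + 2*M) = 24 - 8*M)
h(V, z) = 5 + z (h(V, z) = (5 + (24 - 8*3)) + z = (5 + (24 - 24)) + z = (5 + 0) + z = 5 + z)
18*(7 + h(F, 1)) = 18*(7 + (5 + 1)) = 18*(7 + 6) = 18*13 = 234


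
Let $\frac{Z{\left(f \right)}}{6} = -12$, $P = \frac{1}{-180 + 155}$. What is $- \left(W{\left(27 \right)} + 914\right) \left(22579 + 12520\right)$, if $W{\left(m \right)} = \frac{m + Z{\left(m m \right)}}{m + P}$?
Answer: $- \frac{21582761189}{674} \approx -3.2022 \cdot 10^{7}$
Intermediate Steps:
$P = - \frac{1}{25}$ ($P = \frac{1}{-25} = - \frac{1}{25} \approx -0.04$)
$Z{\left(f \right)} = -72$ ($Z{\left(f \right)} = 6 \left(-12\right) = -72$)
$W{\left(m \right)} = \frac{-72 + m}{- \frac{1}{25} + m}$ ($W{\left(m \right)} = \frac{m - 72}{m - \frac{1}{25}} = \frac{-72 + m}{- \frac{1}{25} + m}$)
$- \left(W{\left(27 \right)} + 914\right) \left(22579 + 12520\right) = - \left(\frac{25 \left(-72 + 27\right)}{-1 + 25 \cdot 27} + 914\right) \left(22579 + 12520\right) = - \left(25 \frac{1}{-1 + 675} \left(-45\right) + 914\right) 35099 = - \left(25 \cdot \frac{1}{674} \left(-45\right) + 914\right) 35099 = - \left(- \frac{1125}{674} + 914\right) 35099 = - \frac{614911 \cdot 35099}{674} = \left(-1\right) \frac{21582761189}{674} = - \frac{21582761189}{674}$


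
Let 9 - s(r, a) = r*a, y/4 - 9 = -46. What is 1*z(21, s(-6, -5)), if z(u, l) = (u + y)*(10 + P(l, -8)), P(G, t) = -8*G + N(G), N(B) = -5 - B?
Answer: -24638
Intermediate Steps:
y = -148 (y = 36 + 4*(-46) = 36 - 184 = -148)
P(G, t) = -5 - 9*G (P(G, t) = -8*G + (-5 - G) = -5 - 9*G)
s(r, a) = 9 - a*r (s(r, a) = 9 - r*a = 9 - a*r)
z(u, l) = (-148 + u)*(5 - 9*l) (z(u, l) = (u - 148)*(10 + (-5 - 9*l)) = (-148 + u)*(5 - 9*l))
1*z(21, s(-6, -5)) = 1*(-740 + 5*21 + 1332*(9 - 1*(-5)*(-6)) - 9*(9 - 1*(-5)*(-6))*21) = 1*(-740 + 105 + 1332*(9 - 30) - 9*(9 - 30)*21) = 1*(-740 + 105 + 1332*(-21) - 9*(-21)*21) = 1*(-740 + 105 - 27972 + 3969) = 1*(-24638) = -24638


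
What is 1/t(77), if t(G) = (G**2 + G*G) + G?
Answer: 1/11935 ≈ 8.3787e-5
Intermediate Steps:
t(G) = G + 2*G**2 (t(G) = (G**2 + G**2) + G = 2*G**2 + G = G + 2*G**2)
1/t(77) = 1/(77*(1 + 2*77)) = 1/(77*(1 + 154)) = 1/(77*155) = 1/11935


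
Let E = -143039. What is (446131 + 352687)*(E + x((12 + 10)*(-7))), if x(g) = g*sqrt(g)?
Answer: -114262127902 - 123017972*I*sqrt(154) ≈ -1.1426e+11 - 1.5266e+9*I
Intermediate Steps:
x(g) = g**(3/2)
(446131 + 352687)*(E + x((12 + 10)*(-7))) = (446131 + 352687)*(-143039 + ((12 + 10)*(-7))**(3/2)) = 798818*(-143039 + (22*(-7))**(3/2)) = 798818*(-143039 + (-154)**(3/2)) = 798818*(-143039 - 154*I*sqrt(154)) = -114262127902 - 123017972*I*sqrt(154)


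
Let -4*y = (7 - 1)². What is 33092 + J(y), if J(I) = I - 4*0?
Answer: 33083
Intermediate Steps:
y = -9 (y = -(7 - 1)²/4 = -¼*6² = -¼*36 = -9)
J(I) = I (J(I) = I + 0 = I)
33092 + J(y) = 33092 - 9 = 33083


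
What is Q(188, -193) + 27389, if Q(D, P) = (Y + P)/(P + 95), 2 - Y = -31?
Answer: 1342141/49 ≈ 27391.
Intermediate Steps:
Y = 33 (Y = 2 - 1*(-31) = 2 + 31 = 33)
Q(D, P) = (33 + P)/(95 + P) (Q(D, P) = (33 + P)/(P + 95) = (33 + P)/(95 + P))
Q(188, -193) + 27389 = (33 - 193)/(95 - 193) + 27389 = -160/(-98) + 27389 = -1/98*(-160) + 27389 = 80/49 + 27389 = 1342141/49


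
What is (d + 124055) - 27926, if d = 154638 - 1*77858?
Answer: 172909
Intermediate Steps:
d = 76780 (d = 154638 - 77858 = 76780)
(d + 124055) - 27926 = (76780 + 124055) - 27926 = 200835 - 27926 = 172909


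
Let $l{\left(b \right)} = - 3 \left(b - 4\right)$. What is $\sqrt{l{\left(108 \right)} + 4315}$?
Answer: $\sqrt{4003} \approx 63.269$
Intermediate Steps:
$l{\left(b \right)} = 12 - 3 b$ ($l{\left(b \right)} = - 3 \left(-4 + b\right) = 12 - 3 b$)
$\sqrt{l{\left(108 \right)} + 4315} = \sqrt{\left(12 - 324\right) + 4315} = \sqrt{-312 + 4315} = \sqrt{4003}$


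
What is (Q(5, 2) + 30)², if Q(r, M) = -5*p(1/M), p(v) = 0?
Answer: 900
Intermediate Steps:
Q(r, M) = 0 (Q(r, M) = -5*0 = 0)
(Q(5, 2) + 30)² = (0 + 30)² = 30² = 900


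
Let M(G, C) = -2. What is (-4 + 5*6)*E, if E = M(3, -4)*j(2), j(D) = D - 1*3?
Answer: 52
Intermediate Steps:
j(D) = -3 + D (j(D) = D - 3 = -3 + D)
E = 2 (E = -2*(-3 + 2) = -2*(-1) = 2)
(-4 + 5*6)*E = (-4 + 5*6)*2 = (-4 + 30)*2 = 26*2 = 52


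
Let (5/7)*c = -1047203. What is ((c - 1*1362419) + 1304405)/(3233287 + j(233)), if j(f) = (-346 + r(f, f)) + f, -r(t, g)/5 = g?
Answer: -7620491/16160045 ≈ -0.47156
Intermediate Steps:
c = -7330421/5 (c = (7/5)*(-1047203) = -7330421/5 ≈ -1.4661e+6)
r(t, g) = -5*g
j(f) = -346 - 4*f (j(f) = (-346 - 5*f) + f = -346 - 4*f)
((c - 1*1362419) + 1304405)/(3233287 + j(233)) = ((-7330421/5 - 1*1362419) + 1304405)/(3233287 + (-346 - 4*233)) = ((-7330421/5 - 1362419) + 1304405)/(3233287 + (-346 - 932)) = (-14142516/5 + 1304405)/(3233287 - 1278) = -7620491/5/3232009 = -7620491/5*1/3232009 = -7620491/16160045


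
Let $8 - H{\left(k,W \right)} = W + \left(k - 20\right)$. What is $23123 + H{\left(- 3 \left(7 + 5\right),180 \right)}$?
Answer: $23007$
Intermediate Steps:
$H{\left(k,W \right)} = 28 - W - k$ ($H{\left(k,W \right)} = 8 - \left(W + \left(k - 20\right)\right) = 8 - \left(W + \left(-20 + k\right)\right) = 8 - \left(-20 + W + k\right) = 28 - W - k$)
$23123 + H{\left(- 3 \left(7 + 5\right),180 \right)} = 23123 - \left(152 - 3 \left(7 + 5\right)\right) = 23123 - \left(152 - 36\right) = 23123 - 116 = 23007$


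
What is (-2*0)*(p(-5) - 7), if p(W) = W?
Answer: 0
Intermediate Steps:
(-2*0)*(p(-5) - 7) = (-2*0)*(-5 - 7) = 0*(-12) = 0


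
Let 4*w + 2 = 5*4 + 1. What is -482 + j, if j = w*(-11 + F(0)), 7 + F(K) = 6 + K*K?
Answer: -539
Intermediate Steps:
w = 19/4 (w = -½ + (5*4 + 1)/4 = -½ + (20 + 1)/4 = -½ + (¼)*21 = -½ + 21/4 = 19/4 ≈ 4.7500)
F(K) = -1 + K² (F(K) = -7 + (6 + K*K) = -7 + (6 + K²) = -1 + K²)
j = -57 (j = 19*(-11 + (-1 + 0²))/4 = 19*(-11 + (-1 + 0))/4 = 19*(-11 - 1)/4 = (19/4)*(-12) = -57)
-482 + j = -482 - 57 = -539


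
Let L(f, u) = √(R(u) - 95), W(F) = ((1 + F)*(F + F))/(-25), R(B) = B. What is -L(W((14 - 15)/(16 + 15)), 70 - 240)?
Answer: -I*√265 ≈ -16.279*I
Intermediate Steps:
W(F) = -2*F*(1 + F)/25 (W(F) = ((1 + F)*(2*F))*(-1/25) = (2*F*(1 + F))*(-1/25) = -2*F*(1 + F)/25)
L(f, u) = √(-95 + u) (L(f, u) = √(u - 95) = √(-95 + u))
-L(W((14 - 15)/(16 + 15)), 70 - 240) = -√(-95 + (70 - 240)) = -√(-95 - 170) = -√(-265) = -I*√265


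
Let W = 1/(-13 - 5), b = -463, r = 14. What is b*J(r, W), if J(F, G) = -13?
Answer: 6019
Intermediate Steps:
W = -1/18 (W = 1/(-18) = -1/18 ≈ -0.055556)
b*J(r, W) = -463*(-13) = 6019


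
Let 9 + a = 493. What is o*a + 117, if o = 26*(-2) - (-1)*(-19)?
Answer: -34247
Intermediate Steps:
a = 484 (a = -9 + 493 = 484)
o = -71 (o = -52 - 1*19 = -52 - 19 = -71)
o*a + 117 = -71*484 + 117 = -34364 + 117 = -34247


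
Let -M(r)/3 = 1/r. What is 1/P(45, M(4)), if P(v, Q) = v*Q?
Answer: -4/135 ≈ -0.029630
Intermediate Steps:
M(r) = -3/r
P(v, Q) = Q*v
1/P(45, M(4)) = 1/(-3/4*45) = 1/(-3*¼*45) = 1/(-¾*45) = 1/(-135/4) = -4/135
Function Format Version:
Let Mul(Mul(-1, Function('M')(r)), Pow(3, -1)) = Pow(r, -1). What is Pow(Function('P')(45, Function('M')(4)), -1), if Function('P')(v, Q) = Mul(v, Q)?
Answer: Rational(-4, 135) ≈ -0.029630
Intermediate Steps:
Function('M')(r) = Mul(-3, Pow(r, -1))
Function('P')(v, Q) = Mul(Q, v)
Pow(Function('P')(45, Function('M')(4)), -1) = Pow(Mul(Mul(-3, Pow(4, -1)), 45), -1) = Pow(Mul(Mul(-3, Rational(1, 4)), 45), -1) = Pow(Mul(Rational(-3, 4), 45), -1) = Pow(Rational(-135, 4), -1) = Rational(-4, 135)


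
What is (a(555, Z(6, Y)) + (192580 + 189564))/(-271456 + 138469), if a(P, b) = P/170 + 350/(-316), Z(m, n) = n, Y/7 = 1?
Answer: -513222289/178601541 ≈ -2.8736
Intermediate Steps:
Y = 7 (Y = 7*1 = 7)
a(P, b) = -175/158 + P/170 (a(P, b) = P*(1/170) + 350*(-1/316) = P/170 - 175/158 = -175/158 + P/170)
(a(555, Z(6, Y)) + (192580 + 189564))/(-271456 + 138469) = ((-175/158 + (1/170)*555) + (192580 + 189564))/(-271456 + 138469) = ((-175/158 + 111/34) + 382144)/(-132987) = (2897/1343 + 382144)*(-1/132987) = (513222289/1343)*(-1/132987) = -513222289/178601541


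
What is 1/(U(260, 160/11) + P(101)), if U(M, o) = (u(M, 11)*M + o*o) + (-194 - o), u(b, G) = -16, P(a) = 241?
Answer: -121/473833 ≈ -0.00025536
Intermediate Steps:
U(M, o) = -194 + o² - o - 16*M (U(M, o) = (-16*M + o*o) + (-194 - o) = (-16*M + o²) + (-194 - o) = (o² - 16*M) + (-194 - o) = -194 + o² - o - 16*M)
1/(U(260, 160/11) + P(101)) = 1/((-194 + (160/11)² - 160/11 - 16*260) + 241) = 1/((-194 + (160*(1/11))² - 160/11 - 4160) + 241) = 1/((-194 + (160/11)² - 1*160/11 - 4160) + 241) = 1/((-194 + 25600/121 - 160/11 - 4160) + 241) = 1/(-502994/121 + 241) = 1/(-473833/121) = -121/473833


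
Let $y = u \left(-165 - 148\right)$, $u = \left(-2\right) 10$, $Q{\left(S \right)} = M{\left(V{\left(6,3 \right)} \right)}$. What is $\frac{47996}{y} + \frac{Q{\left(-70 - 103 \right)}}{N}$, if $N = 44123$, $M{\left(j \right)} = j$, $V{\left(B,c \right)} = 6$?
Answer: $\frac{529441267}{69052495} \approx 7.6672$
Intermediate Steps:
$Q{\left(S \right)} = 6$
$u = -20$
$y = 6260$ ($y = - 20 \left(-165 - 148\right) = \left(-20\right) \left(-313\right) = 6260$)
$\frac{47996}{y} + \frac{Q{\left(-70 - 103 \right)}}{N} = \frac{47996}{6260} + \frac{6}{44123} = 47996 \cdot \frac{1}{6260} + 6 \cdot \frac{1}{44123} = \frac{11999}{1565} + \frac{6}{44123} = \frac{529441267}{69052495}$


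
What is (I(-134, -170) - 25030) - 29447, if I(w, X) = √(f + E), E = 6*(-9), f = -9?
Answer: -54477 + 3*I*√7 ≈ -54477.0 + 7.9373*I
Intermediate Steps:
E = -54
I(w, X) = 3*I*√7 (I(w, X) = √(-9 - 54) = √(-63) = 3*I*√7)
(I(-134, -170) - 25030) - 29447 = (3*I*√7 - 25030) - 29447 = (-25030 + 3*I*√7) - 29447 = -54477 + 3*I*√7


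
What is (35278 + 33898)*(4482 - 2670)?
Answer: 125346912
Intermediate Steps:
(35278 + 33898)*(4482 - 2670) = 69176*1812 = 125346912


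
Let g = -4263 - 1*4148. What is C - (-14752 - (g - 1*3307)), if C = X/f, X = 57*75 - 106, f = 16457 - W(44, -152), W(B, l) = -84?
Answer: 50189563/16541 ≈ 3034.3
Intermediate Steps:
g = -8411 (g = -4263 - 4148 = -8411)
f = 16541 (f = 16457 - 1*(-84) = 16457 + 84 = 16541)
X = 4169 (X = 4275 - 106 = 4169)
C = 4169/16541 ≈ 0.25204
C - (-14752 - (g - 1*3307)) = 4169/16541 - (-14752 - (-8411 - 1*3307)) = 4169/16541 - (-14752 - (-8411 - 3307)) = 4169/16541 - (-14752 - 1*(-11718)) = 4169/16541 - (-14752 + 11718) = 4169/16541 - 1*(-3034) = 4169/16541 + 3034 = 50189563/16541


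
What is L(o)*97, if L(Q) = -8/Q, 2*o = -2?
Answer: 776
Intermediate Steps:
o = -1 (o = (1/2)*(-2) = -1)
L(o)*97 = -8/(-1)*97 = -8*(-1)*97 = 8*97 = 776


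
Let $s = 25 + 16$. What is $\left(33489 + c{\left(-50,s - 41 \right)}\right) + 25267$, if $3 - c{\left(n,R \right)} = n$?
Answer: $58809$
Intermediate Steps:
$s = 41$
$c{\left(n,R \right)} = 3 - n$
$\left(33489 + c{\left(-50,s - 41 \right)}\right) + 25267 = \left(33489 + \left(3 - -50\right)\right) + 25267 = \left(33489 + \left(3 + 50\right)\right) + 25267 = \left(33489 + 53\right) + 25267 = 33542 + 25267 = 58809$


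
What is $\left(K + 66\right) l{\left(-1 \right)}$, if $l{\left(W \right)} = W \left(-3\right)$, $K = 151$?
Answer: $651$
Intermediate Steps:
$l{\left(W \right)} = - 3 W$
$\left(K + 66\right) l{\left(-1 \right)} = \left(151 + 66\right) \left(\left(-3\right) \left(-1\right)\right) = 217 \cdot 3 = 651$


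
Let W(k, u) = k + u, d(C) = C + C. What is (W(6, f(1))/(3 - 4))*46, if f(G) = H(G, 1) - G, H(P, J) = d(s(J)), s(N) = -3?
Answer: 46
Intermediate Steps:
d(C) = 2*C
H(P, J) = -6 (H(P, J) = 2*(-3) = -6)
f(G) = -6 - G
(W(6, f(1))/(3 - 4))*46 = ((6 + (-6 - 1*1))/(3 - 4))*46 = ((6 + (-6 - 1))/(-1))*46 = ((6 - 7)*(-1))*46 = -1*(-1)*46 = 1*46 = 46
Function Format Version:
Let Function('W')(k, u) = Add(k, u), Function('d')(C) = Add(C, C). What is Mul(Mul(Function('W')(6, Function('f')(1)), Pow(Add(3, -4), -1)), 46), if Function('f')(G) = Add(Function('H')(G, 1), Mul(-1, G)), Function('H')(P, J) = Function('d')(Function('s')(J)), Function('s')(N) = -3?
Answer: 46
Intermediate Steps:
Function('d')(C) = Mul(2, C)
Function('H')(P, J) = -6 (Function('H')(P, J) = Mul(2, -3) = -6)
Function('f')(G) = Add(-6, Mul(-1, G))
Mul(Mul(Function('W')(6, Function('f')(1)), Pow(Add(3, -4), -1)), 46) = Mul(Mul(Add(6, Add(-6, Mul(-1, 1))), Pow(Add(3, -4), -1)), 46) = Mul(Mul(Add(6, Add(-6, -1)), Pow(-1, -1)), 46) = Mul(Mul(Add(6, -7), -1), 46) = Mul(Mul(-1, -1), 46) = Mul(1, 46) = 46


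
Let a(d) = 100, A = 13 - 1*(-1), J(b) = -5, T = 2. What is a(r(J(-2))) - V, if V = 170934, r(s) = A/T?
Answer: -170834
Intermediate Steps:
A = 14 (A = 13 + 1 = 14)
r(s) = 7 (r(s) = 14/2 = 14*(½) = 7)
a(r(J(-2))) - V = 100 - 1*170934 = 100 - 170934 = -170834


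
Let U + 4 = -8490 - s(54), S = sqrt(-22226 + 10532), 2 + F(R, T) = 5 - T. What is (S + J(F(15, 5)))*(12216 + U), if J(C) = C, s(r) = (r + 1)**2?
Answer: -1394 + 697*I*sqrt(11694) ≈ -1394.0 + 75373.0*I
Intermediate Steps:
s(r) = (1 + r)**2
F(R, T) = 3 - T (F(R, T) = -2 + (5 - T) = 3 - T)
S = I*sqrt(11694) (S = sqrt(-11694) = I*sqrt(11694) ≈ 108.14*I)
U = -11519 (U = -4 + (-8490 - (1 + 54)**2) = -4 + (-8490 - 1*55**2) = -4 + (-8490 - 1*3025) = -4 + (-8490 - 3025) = -4 - 11515 = -11519)
(S + J(F(15, 5)))*(12216 + U) = (I*sqrt(11694) + (3 - 1*5))*(12216 - 11519) = (I*sqrt(11694) + (3 - 5))*697 = (I*sqrt(11694) - 2)*697 = (-2 + I*sqrt(11694))*697 = -1394 + 697*I*sqrt(11694)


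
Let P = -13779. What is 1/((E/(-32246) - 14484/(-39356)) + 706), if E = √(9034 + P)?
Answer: 14220492844034663684/10044901447786038048009 + 3121603728566*I*√4745/50224507238930190240045 ≈ 0.0014157 + 4.2813e-9*I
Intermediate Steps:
E = I*√4745 (E = √(9034 - 13779) = √(-4745) = I*√4745 ≈ 68.884*I)
1/((E/(-32246) - 14484/(-39356)) + 706) = 1/(((I*√4745)/(-32246) - 14484/(-39356)) + 706) = 1/(((I*√4745)*(-1/32246) - 14484*(-1/39356)) + 706) = 1/((-I*√4745/32246 + 3621/9839) + 706) = 1/((3621/9839 - I*√4745/32246) + 706) = 1/(6949955/9839 - I*√4745/32246)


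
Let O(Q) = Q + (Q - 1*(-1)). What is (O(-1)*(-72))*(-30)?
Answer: -2160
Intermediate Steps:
O(Q) = 1 + 2*Q (O(Q) = Q + (Q + 1) = Q + (1 + Q) = 1 + 2*Q)
(O(-1)*(-72))*(-30) = ((1 + 2*(-1))*(-72))*(-30) = ((1 - 2)*(-72))*(-30) = -1*(-72)*(-30) = 72*(-30) = -2160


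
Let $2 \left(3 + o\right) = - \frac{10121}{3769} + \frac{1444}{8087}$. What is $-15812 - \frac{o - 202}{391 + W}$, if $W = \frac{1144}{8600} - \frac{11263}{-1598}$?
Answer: $- \frac{329649300429440528079}{20848728803207867} \approx -15811.0$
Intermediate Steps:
$o = - \frac{259285509}{60959806}$ ($o = -3 + \frac{- \frac{10121}{3769} + \frac{1444}{8087}}{2} = -3 + \frac{1}{2} \left(- \frac{76406091}{30479903}\right) = -3 - \frac{76406091}{60959806} = - \frac{259285509}{60959806} \approx -4.2534$)
$W = \frac{12336239}{1717850}$ ($W = 1144 \cdot \frac{1}{8600} - - \frac{11263}{1598} = \frac{143}{1075} + \frac{11263}{1598} = \frac{12336239}{1717850} \approx 7.1812$)
$-15812 - \frac{o - 202}{391 + W} = -15812 - \frac{- \frac{259285509}{60959806} - 202}{391 + \frac{12336239}{1717850}} = -15812 - - \frac{12573166321}{60959806 \cdot \frac{684015589}{1717850}} = -15812 - \left(- \frac{12573166321}{60959806}\right) \frac{1717850}{684015589} = -15812 - - \frac{10799406882264925}{20848728803207867} = -15812 + \frac{10799406882264925}{20848728803207867} = - \frac{329649300429440528079}{20848728803207867}$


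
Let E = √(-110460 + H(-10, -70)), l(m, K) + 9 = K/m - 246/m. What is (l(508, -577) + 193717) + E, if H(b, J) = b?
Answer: 98402841/508 + I*√110470 ≈ 1.9371e+5 + 332.37*I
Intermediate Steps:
l(m, K) = -9 - 246/m + K/m (l(m, K) = -9 + (K/m - 246/m) = -9 + (-246/m + K/m) = -9 - 246/m + K/m)
E = I*√110470 (E = √(-110460 - 10) = √(-110470) = I*√110470 ≈ 332.37*I)
(l(508, -577) + 193717) + E = ((-246 - 577 - 9*508)/508 + 193717) + I*√110470 = ((-246 - 577 - 4572)/508 + 193717) + I*√110470 = ((1/508)*(-5395) + 193717) + I*√110470 = (-5395/508 + 193717) + I*√110470 = 98402841/508 + I*√110470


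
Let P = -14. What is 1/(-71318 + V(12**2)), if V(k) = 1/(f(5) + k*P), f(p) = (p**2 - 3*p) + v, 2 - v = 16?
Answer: -2020/144062361 ≈ -1.4022e-5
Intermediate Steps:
v = -14 (v = 2 - 1*16 = 2 - 16 = -14)
f(p) = -14 + p**2 - 3*p (f(p) = (p**2 - 3*p) - 14 = -14 + p**2 - 3*p)
V(k) = 1/(-4 - 14*k) (V(k) = 1/((-14 + 5**2 - 3*5) + k*(-14)) = 1/((-14 + 25 - 15) - 14*k) = 1/(-4 - 14*k))
1/(-71318 + V(12**2)) = 1/(-71318 - 1/(4 + 14*12**2)) = 1/(-71318 - 1/(4 + 14*144)) = 1/(-71318 - 1/(4 + 2016)) = 1/(-71318 - 1/2020) = 1/(-144062361/2020) = -2020/144062361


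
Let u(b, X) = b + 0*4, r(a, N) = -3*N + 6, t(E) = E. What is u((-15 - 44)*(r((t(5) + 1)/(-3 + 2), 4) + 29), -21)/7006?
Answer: -1357/7006 ≈ -0.19369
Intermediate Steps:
r(a, N) = 6 - 3*N
u(b, X) = b (u(b, X) = b + 0 = b)
u((-15 - 44)*(r((t(5) + 1)/(-3 + 2), 4) + 29), -21)/7006 = ((-15 - 44)*((6 - 3*4) + 29))/7006 = -59*((6 - 12) + 29)*(1/7006) = -59*(-6 + 29)*(1/7006) = -59*23*(1/7006) = -1357*1/7006 = -1357/7006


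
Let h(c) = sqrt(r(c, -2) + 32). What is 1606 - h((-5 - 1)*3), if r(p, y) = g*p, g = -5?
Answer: 1606 - sqrt(122) ≈ 1595.0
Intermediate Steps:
r(p, y) = -5*p
h(c) = sqrt(32 - 5*c) (h(c) = sqrt(-5*c + 32) = sqrt(32 - 5*c))
1606 - h((-5 - 1)*3) = 1606 - sqrt(32 - 5*(-5 - 1)*3) = 1606 - sqrt(32 - (-30)*3) = 1606 - sqrt(32 - 5*(-18)) = 1606 - sqrt(32 + 90) = 1606 - sqrt(122)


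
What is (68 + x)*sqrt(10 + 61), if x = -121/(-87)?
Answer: 6037*sqrt(71)/87 ≈ 584.70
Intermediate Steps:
x = 121/87 (x = -121*(-1/87) = 121/87 ≈ 1.3908)
(68 + x)*sqrt(10 + 61) = (68 + 121/87)*sqrt(10 + 61) = 6037*sqrt(71)/87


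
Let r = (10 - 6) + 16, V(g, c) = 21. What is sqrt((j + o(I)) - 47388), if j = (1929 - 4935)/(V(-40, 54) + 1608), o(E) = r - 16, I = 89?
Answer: 3*I*sqrt(172489742)/181 ≈ 217.68*I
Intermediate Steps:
r = 20 (r = 4 + 16 = 20)
o(E) = 4 (o(E) = 20 - 16 = 4)
j = -334/181 (j = (1929 - 4935)/(21 + 1608) = -3006/1629 = -3006*1/1629 = -334/181 ≈ -1.8453)
sqrt((j + o(I)) - 47388) = sqrt((-334/181 + 4) - 47388) = sqrt(390/181 - 47388) = sqrt(-8576838/181) = 3*I*sqrt(172489742)/181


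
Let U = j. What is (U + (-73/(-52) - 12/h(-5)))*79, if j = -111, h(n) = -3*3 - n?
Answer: -437897/52 ≈ -8421.1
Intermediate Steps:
h(n) = -9 - n
U = -111
(U + (-73/(-52) - 12/h(-5)))*79 = (-111 + (-73/(-52) - 12/(-9 - 1*(-5))))*79 = (-111 + (-73*(-1/52) - 12/(-9 + 5)))*79 = (-111 + (73/52 - 12/(-4)))*79 = (-111 + (73/52 - 12*(-1/4)))*79 = (-111 + (73/52 + 3))*79 = (-111 + 229/52)*79 = -5543/52*79 = -437897/52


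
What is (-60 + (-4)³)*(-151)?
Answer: 18724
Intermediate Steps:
(-60 + (-4)³)*(-151) = (-60 - 64)*(-151) = -124*(-151) = 18724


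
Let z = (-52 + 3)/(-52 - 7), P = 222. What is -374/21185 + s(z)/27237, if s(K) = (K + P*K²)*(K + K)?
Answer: -139928067016/16929562461465 ≈ -0.0082653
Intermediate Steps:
z = 49/59 (z = -49/(-59) = -49*(-1/59) = 49/59 ≈ 0.83051)
s(K) = 2*K*(K + 222*K²) (s(K) = (K + 222*K²)*(K + K) = (K + 222*K²)*(2*K) = 2*K*(K + 222*K²))
-374/21185 + s(z)/27237 = -374/21185 + ((49/59)²*(2 + 444*(49/59)))/27237 = -374*1/21185 + (2401*(2 + 21756/59)/3481)*(1/27237) = -374/21185 + ((2401/3481)*(21874/59))*(1/27237) = -374/21185 + (52519474/205379)*(1/27237) = -374/21185 + 7502782/799129689 = -139928067016/16929562461465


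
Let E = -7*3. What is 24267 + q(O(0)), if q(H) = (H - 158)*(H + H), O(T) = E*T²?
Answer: 24267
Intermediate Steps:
E = -21
O(T) = -21*T²
q(H) = 2*H*(-158 + H) (q(H) = (-158 + H)*(2*H) = 2*H*(-158 + H))
24267 + q(O(0)) = 24267 + 2*(-21*0²)*(-158 - 21*0²) = 24267 + 2*(-21*0)*(-158 - 21*0) = 24267 + 2*0*(-158 + 0) = 24267 + 2*0*(-158) = 24267 + 0 = 24267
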